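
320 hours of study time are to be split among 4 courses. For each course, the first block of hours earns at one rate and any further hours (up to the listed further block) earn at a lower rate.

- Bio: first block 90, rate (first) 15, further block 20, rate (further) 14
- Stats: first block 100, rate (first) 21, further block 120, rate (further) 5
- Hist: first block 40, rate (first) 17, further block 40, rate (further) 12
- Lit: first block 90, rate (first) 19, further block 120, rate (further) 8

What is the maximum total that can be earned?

Treat each block as its own option and order by rate: Stats/T1 21 > Lit/T1 19 > Hist/T1 17 > Bio/T1 15 > Bio/T2 14 > Hist/T2 12 > Lit/T2 8 > Stats/T2 5.
Stats T1 at 21: fill all 100 → 220 left.
Lit T1 at 19: fill all 90 → 130 left.
Fill Hist T1 block (40 at 17) → 90 left.
Bio/T1 (15): +90 → 0 left.
Total = 21×100 + 19×90 + 17×40 + 15×90 = 5840.

5840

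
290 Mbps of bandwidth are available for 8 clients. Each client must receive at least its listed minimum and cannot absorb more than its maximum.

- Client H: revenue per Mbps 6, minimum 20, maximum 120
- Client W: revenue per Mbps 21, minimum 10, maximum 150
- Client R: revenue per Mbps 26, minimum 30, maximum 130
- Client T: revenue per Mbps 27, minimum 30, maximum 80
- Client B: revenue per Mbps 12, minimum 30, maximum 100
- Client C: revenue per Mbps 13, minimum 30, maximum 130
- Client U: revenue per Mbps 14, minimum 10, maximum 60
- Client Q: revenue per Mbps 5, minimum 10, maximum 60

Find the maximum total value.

6030

Meeting every minimum uses 20+10+30+30+30+30+10+10 = 170 Mbps, leaving 120.
Rank by revenue per Mbps: Client T 27 > Client R 26 > Client W 21 > Client U 14 > Client C 13 > Client B 12 > Client H 6 > Client Q 5.
Client T: +50 to 80 (cap) — 70 left.
Only 70 left; Client R takes them to reach 100.
Total = 6×20 + 21×10 + 26×100 + 27×80 + 12×30 + 13×30 + 14×10 + 5×10 = 6030.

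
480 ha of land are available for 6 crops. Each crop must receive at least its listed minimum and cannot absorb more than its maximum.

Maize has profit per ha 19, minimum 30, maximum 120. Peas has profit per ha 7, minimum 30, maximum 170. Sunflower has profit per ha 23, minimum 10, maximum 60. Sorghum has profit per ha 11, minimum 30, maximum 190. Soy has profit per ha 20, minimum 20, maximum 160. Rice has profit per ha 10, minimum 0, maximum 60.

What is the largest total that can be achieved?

8280

Meeting every minimum uses 30+30+10+30+20+0 = 120 ha, leaving 360.
Rank by profit per ha: Sunflower 23 > Soy 20 > Maize 19 > Sorghum 11 > Rice 10 > Peas 7.
Give Sunflower 50 more to hit its cap of 60 ; 310 left.
Soy takes 140 more to reach its cap of 160 ; 170 left.
Maize takes 90 more to reach its cap of 120 ; 80 left.
Sorghum: +80 (room for 160) → 110. Pool exhausted.
Total = 19×120 + 7×30 + 23×60 + 11×110 + 20×160 = 8280.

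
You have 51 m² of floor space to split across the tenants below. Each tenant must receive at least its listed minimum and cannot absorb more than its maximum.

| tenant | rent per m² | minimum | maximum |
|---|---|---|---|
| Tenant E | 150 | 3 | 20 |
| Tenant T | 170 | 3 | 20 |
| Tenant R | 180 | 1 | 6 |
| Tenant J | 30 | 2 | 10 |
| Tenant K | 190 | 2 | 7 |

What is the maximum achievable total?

Meeting every minimum uses 3+3+1+2+2 = 11 m², leaving 40.
Highest rent per m² first: Tenant K 190 > Tenant R 180 > Tenant T 170 > Tenant E 150 > Tenant J 30.
Tenant K: +5 to 7 (cap) ; 35 left.
Tenant R takes 5 more to reach its cap of 6 ; 30 left.
Give Tenant T 17 more to hit its cap of 20 ; 13 left.
Tenant E: +13 (room for 17) → 16. Pool exhausted.
Total = 150×16 + 170×20 + 180×6 + 30×2 + 190×7 = 8270.

8270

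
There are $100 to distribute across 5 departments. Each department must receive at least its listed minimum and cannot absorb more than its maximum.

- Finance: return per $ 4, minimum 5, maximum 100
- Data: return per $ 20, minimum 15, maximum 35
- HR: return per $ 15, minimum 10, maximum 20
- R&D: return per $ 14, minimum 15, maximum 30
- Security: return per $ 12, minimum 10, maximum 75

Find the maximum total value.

1560

Meeting every minimum uses 5+15+10+15+10 = 55 $, leaving 45.
Order the departments by return per $: Data 20 > HR 15 > R&D 14 > Security 12 > Finance 4.
Data: +20 to 35 (cap) → 25 left.
Give HR 10 more to hit its cap of 20 → 15 left.
Give R&D 15 more to hit its cap of 30 → 0 left.
Total = 4×5 + 20×35 + 15×20 + 14×30 + 12×10 = 1560.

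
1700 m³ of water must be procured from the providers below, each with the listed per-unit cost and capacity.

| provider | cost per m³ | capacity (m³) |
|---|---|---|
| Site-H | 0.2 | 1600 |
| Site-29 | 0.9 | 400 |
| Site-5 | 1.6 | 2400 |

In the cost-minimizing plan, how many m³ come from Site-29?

Fill from the cheapest provider first.
Site-H (0.2): use full 1600 → 100 m³ to go.
Site-29 (0.9): take the remaining 100 → done.
Site-5: unused.

100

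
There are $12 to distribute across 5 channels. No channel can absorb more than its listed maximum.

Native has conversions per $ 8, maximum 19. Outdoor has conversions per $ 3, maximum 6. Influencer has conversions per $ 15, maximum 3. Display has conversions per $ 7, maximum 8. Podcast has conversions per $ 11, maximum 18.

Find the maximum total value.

144

Highest conversions per $ first: Influencer 15 > Podcast 11 > Native 8 > Display 7 > Outdoor 3.
Give Influencer 3 to hit its cap of 3 — 9 left.
Podcast has room for 18 but only 9 remain, so it gets 9.
Total = 15×3 + 11×9 = 144.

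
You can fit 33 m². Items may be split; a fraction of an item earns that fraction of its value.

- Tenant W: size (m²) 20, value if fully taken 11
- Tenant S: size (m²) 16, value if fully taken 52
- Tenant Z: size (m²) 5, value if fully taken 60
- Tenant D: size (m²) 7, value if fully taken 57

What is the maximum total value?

Best value per unit of size first: Tenant Z 60/5≈12, Tenant D 57/7≈8.14, Tenant S 52/16≈3.25, Tenant W 11/20≈0.55.
Tenant Z: take in full, 5 m² for value 60 ; 28 left.
Tenant D: take in full, 7 m² for value 57 ; 21 left.
Tenant S: take in full, 16 m² for value 52 ; 5 left.
Only 5 m² remain; take 5/20 of Tenant W for value 11×5/20 = 2.75.
Total value = 171.75.

171.75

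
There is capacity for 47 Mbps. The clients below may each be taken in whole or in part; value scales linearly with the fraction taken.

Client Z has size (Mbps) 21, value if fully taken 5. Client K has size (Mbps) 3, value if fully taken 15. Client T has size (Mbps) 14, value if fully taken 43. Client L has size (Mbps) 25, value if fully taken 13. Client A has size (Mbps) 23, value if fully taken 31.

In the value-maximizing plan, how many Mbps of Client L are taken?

Rank by value-to-size ratio: Client K 15/3≈5, Client T 43/14≈3.07, Client A 31/23≈1.35, Client L 13/25≈0.52, Client Z 5/21≈0.238.
Client K: take in full, 3 Mbps for value 15 — 44 left.
Client T: take in full, 14 Mbps for value 43 — 30 left.
All 23 Mbps of Client A fit (value 31) — 7 remain.
Fill the last 7 Mbps with part of Client L: 7/25 of it earns 3.64.

7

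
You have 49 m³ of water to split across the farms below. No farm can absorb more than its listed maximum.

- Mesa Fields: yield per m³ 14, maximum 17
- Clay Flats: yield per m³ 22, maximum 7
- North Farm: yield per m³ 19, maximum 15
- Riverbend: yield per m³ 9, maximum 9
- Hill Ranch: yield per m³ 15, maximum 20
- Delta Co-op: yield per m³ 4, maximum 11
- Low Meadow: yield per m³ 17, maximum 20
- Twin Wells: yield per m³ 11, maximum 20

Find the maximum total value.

Order the farms by yield per m³: Clay Flats 22 > North Farm 19 > Low Meadow 17 > Hill Ranch 15 > Mesa Fields 14 > Twin Wells 11 > Riverbend 9 > Delta Co-op 4.
Give Clay Flats 7 to hit its cap of 7 — 42 left.
North Farm: +15 to 15 (cap) — 27 left.
Low Meadow takes 20 to reach its cap of 20 — 7 left.
Hill Ranch has room for 20 but only 7 remain, so it gets 7.
Total = 22×7 + 19×15 + 15×7 + 17×20 = 884.

884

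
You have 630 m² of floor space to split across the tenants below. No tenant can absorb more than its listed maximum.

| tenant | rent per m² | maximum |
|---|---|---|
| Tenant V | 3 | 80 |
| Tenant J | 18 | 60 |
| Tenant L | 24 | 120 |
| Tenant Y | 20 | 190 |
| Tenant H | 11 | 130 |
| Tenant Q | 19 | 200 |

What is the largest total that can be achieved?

Highest rent per m² first: Tenant L 24 > Tenant Y 20 > Tenant Q 19 > Tenant J 18 > Tenant H 11 > Tenant V 3.
Give Tenant L 120 to hit its cap of 120 — 510 left.
Tenant Y takes 190 to reach its cap of 190 — 320 left.
Tenant Q: +200 to 200 (cap) — 120 left.
Tenant J: +60 to 60 (cap) — 60 left.
Tenant H has room for 130 but only 60 remain, so it gets 60.
Total = 18×60 + 24×120 + 20×190 + 11×60 + 19×200 = 12220.

12220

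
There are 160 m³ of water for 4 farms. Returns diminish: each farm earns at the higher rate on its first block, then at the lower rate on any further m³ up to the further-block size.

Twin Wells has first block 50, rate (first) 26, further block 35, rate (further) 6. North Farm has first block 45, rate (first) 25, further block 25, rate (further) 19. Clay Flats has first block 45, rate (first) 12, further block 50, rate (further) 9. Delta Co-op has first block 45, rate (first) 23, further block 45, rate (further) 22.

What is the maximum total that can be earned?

Rank every tier by rate: Twin Wells/T1 26 > North Farm/T1 25 > Delta Co-op/T1 23 > Delta Co-op/T2 22 > North Farm/T2 19 > Clay Flats/T1 12 > Clay Flats/T2 9 > Twin Wells/T2 6.
Twin Wells/T1 (26): +50 ; 110 left.
Fill North Farm T1 block (45 at 25) ; 65 left.
Delta Co-op T1 at 23: fill all 45 ; 20 left.
Delta Co-op T2 at 22: only 20 left, fill 20.
Total = 26×50 + 25×45 + 23×45 + 22×20 = 3900.

3900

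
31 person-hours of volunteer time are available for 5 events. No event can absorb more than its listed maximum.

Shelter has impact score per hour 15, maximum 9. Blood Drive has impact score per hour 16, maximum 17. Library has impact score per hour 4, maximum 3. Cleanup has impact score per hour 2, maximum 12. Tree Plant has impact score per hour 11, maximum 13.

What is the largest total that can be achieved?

Rank by impact score per hour: Blood Drive 16 > Shelter 15 > Tree Plant 11 > Library 4 > Cleanup 2.
Blood Drive: +17 to 17 (cap) — 14 left.
Give Shelter 9 to hit its cap of 9 — 5 left.
Only 5 left; Tree Plant takes them to reach 5.
Total = 15×9 + 16×17 + 11×5 = 462.

462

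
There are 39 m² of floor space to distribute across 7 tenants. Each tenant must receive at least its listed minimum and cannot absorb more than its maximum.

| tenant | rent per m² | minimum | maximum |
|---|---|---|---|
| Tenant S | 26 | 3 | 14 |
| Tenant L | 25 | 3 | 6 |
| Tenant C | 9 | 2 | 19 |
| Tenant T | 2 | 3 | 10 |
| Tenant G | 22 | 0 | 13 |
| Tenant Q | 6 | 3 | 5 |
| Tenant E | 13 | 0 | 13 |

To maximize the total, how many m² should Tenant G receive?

Meeting every minimum uses 3+3+2+3+0+3+0 = 14 m², leaving 25.
Rank by rent per m²: Tenant S 26 > Tenant L 25 > Tenant G 22 > Tenant E 13 > Tenant C 9 > Tenant Q 6 > Tenant T 2.
Tenant S takes 11 more to reach its cap of 14 → 14 left.
Tenant L: +3 to 6 (cap) → 11 left.
Only 11 left; Tenant G takes them to reach 11.

11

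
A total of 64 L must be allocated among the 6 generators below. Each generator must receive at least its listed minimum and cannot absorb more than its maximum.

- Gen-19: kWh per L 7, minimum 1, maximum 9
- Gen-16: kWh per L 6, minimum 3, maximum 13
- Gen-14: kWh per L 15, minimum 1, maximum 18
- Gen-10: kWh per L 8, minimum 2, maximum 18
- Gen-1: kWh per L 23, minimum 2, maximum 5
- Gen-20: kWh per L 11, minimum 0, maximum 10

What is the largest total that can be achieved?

726

Meeting every minimum uses 1+3+1+2+2+0 = 9 L, leaving 55.
Highest kWh per L first: Gen-1 23 > Gen-14 15 > Gen-20 11 > Gen-10 8 > Gen-19 7 > Gen-16 6.
Gen-1 takes 3 more to reach its cap of 5 — 52 left.
Give Gen-14 17 more to hit its cap of 18 — 35 left.
Gen-20: +10 to 10 (cap) — 25 left.
Gen-10: +16 to 18 (cap) — 9 left.
Give Gen-19 8 more to hit its cap of 9 — 1 left.
Gen-16 has room for 10 more but only 1 remain, so it gets 4.
Total = 7×9 + 6×4 + 15×18 + 8×18 + 23×5 + 11×10 = 726.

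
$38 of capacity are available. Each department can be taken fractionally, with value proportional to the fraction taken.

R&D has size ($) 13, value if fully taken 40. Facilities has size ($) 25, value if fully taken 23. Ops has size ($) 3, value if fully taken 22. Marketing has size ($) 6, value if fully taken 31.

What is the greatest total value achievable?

Sort by value density: Ops 22/3≈7.33, Marketing 31/6≈5.17, R&D 40/13≈3.08, Facilities 23/25≈0.92.
All 3 $ of Ops fit (value 22) — 35 remain.
All 6 $ of Marketing fit (value 31) — 29 remain.
All 13 $ of R&D fit (value 40) — 16 remain.
16 $ left: a 16/25 share of Facilities gives 23×16/25 = 14.72.
Total value = 107.72.

107.72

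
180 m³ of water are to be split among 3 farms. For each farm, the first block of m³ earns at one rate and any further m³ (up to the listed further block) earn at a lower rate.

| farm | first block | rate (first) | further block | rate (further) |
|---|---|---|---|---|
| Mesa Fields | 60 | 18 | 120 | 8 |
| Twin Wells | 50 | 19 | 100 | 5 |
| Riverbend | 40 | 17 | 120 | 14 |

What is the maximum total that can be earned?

Treat each block as its own option and order by rate: Twin Wells/first 19 > Mesa Fields/first 18 > Riverbend/first 17 > Riverbend/second 14 > Mesa Fields/second 8 > Twin Wells/second 5.
Fill Twin Wells first block (50 at 19) ; 130 left.
Mesa Fields/first (18): +60 ; 70 left.
Riverbend first at 17: fill all 40 ; 30 left.
Riverbend/second: +30 of 120 at 14; pool empty.
Total = 19×50 + 18×60 + 17×40 + 14×30 = 3130.

3130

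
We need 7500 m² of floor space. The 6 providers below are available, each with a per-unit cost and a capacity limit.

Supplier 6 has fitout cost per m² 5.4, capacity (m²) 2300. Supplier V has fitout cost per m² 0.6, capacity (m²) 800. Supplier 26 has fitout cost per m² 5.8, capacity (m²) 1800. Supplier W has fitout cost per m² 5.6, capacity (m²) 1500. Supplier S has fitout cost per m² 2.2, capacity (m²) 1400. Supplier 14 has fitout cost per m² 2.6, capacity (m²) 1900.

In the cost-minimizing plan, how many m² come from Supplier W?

Cheapest first:
Supplier V at 0.6: take all 800 m² → 6700 still needed.
Supplier S (2.2): use full 1400 → 5300 m² to go.
Supplier 14 (2.6): use full 1900 → 3400 m² to go.
Take 2300 from Supplier 6 at 5.4 → need 1100 more.
Supplier W at 5.6: take 1100 of its 1500 → requirement met.
Supplier 26: unused.

1100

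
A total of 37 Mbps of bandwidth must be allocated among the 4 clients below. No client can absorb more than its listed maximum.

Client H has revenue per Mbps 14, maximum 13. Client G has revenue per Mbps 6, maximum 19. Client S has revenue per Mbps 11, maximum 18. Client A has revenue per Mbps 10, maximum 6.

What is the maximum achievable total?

440

Highest revenue per Mbps first: Client H 14 > Client S 11 > Client A 10 > Client G 6.
Client H: +13 to 13 (cap) — 24 left.
Give Client S 18 to hit its cap of 18 — 6 left.
Client A takes 6 to reach its cap of 6 — 0 left.
Total = 14×13 + 11×18 + 10×6 = 440.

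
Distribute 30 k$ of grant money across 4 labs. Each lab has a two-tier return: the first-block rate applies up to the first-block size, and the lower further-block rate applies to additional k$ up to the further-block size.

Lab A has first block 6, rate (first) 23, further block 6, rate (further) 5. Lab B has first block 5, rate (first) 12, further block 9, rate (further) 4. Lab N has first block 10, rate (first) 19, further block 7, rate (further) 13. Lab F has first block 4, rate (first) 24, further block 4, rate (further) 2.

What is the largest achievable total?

Treat each block as its own option and order by rate: Lab F/tier1 24 > Lab A/tier1 23 > Lab N/tier1 19 > Lab N/tier2 13 > Lab B/tier1 12 > Lab A/tier2 5 > Lab B/tier2 4 > Lab F/tier2 2.
Lab F/tier1 (24): +4 ; 26 left.
Fill Lab A tier1 block (6 at 23) ; 20 left.
Lab N/tier1 (19): +10 ; 10 left.
Lab N tier2 at 13: fill all 7 ; 3 left.
Lab B/tier1: +3 of 5 at 12; pool empty.
Total = 24×4 + 23×6 + 19×10 + 13×7 + 12×3 = 551.

551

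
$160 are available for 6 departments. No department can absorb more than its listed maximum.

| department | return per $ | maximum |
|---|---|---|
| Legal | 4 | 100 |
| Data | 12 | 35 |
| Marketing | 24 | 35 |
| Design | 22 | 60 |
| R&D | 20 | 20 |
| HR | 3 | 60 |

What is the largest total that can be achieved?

3020

Rank by return per $: Marketing 24 > Design 22 > R&D 20 > Data 12 > Legal 4 > HR 3.
Give Marketing 35 to hit its cap of 35 — 125 left.
Design takes 60 to reach its cap of 60 — 65 left.
R&D takes 20 to reach its cap of 20 — 45 left.
Data: +35 to 35 (cap) — 10 left.
Legal has room for 100 but only 10 remain, so it gets 10.
Total = 4×10 + 12×35 + 24×35 + 22×60 + 20×20 = 3020.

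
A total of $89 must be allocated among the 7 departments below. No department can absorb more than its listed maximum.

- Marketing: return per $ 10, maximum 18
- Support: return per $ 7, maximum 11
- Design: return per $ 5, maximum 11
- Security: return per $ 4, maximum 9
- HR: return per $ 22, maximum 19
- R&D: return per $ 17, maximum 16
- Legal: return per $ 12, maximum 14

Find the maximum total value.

1170

Rank by return per $: HR 22 > R&D 17 > Legal 12 > Marketing 10 > Support 7 > Design 5 > Security 4.
Give HR 19 to hit its cap of 19 ; 70 left.
R&D takes 16 to reach its cap of 16 ; 54 left.
Legal takes 14 to reach its cap of 14 ; 40 left.
Marketing: +18 to 18 (cap) ; 22 left.
Support takes 11 to reach its cap of 11 ; 11 left.
Design takes 11 to reach its cap of 11 ; 0 left.
Total = 10×18 + 7×11 + 5×11 + 22×19 + 17×16 + 12×14 = 1170.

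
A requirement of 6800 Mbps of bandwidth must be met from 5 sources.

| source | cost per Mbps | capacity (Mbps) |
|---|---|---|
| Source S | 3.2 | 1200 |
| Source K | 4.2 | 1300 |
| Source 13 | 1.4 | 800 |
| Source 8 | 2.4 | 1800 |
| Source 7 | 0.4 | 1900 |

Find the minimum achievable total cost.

Use sources in increasing cost order.
Take 1900 from Source 7 at 0.4 → need 4900 more.
Take 800 from Source 13 at 1.4 → need 4100 more.
Source 8 at 2.4: take all 1800 Mbps → 2300 still needed.
Source S (3.2): use full 1200 → 1100 Mbps to go.
Take 1100 from Source K at 4.2 to finish.
Cost = 1900×0.4 + 800×1.4 + 1800×2.4 + 1200×3.2 + 1100×4.2 = 14660.

14660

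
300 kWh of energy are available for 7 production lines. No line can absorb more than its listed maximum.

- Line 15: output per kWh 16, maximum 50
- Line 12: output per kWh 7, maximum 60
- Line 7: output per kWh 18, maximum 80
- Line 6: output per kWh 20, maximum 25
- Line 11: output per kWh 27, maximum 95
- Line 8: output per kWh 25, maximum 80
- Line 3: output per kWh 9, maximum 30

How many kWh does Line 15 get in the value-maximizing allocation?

Order the production lines by output per kWh: Line 11 27 > Line 8 25 > Line 6 20 > Line 7 18 > Line 15 16 > Line 3 9 > Line 12 7.
Line 11: +95 to 95 (cap) ; 205 left.
Line 8: +80 to 80 (cap) ; 125 left.
Line 6 takes 25 to reach its cap of 25 ; 100 left.
Give Line 7 80 to hit its cap of 80 ; 20 left.
Line 15 has room for 50 but only 20 remain, so it gets 20.

20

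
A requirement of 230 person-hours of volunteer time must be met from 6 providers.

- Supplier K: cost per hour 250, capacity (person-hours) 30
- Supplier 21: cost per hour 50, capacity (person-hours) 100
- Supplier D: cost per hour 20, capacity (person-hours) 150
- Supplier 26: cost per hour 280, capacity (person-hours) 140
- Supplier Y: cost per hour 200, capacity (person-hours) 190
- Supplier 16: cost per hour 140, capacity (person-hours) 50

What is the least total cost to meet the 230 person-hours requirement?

7000

Use providers in increasing cost order.
Take 150 from Supplier D at 20 — need 80 more.
Supplier 21 at 50: take 80 of its 100 — requirement met.
Supplier 16, Supplier Y, Supplier K, Supplier 26: unused.
Cost = 150×20 + 80×50 = 7000.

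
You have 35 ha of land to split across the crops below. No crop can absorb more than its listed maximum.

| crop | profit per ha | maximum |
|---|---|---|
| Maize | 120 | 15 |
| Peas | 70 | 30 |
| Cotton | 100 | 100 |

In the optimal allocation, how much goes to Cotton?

Order the crops by profit per ha: Maize 120 > Cotton 100 > Peas 70.
Maize takes 15 to reach its cap of 15 → 20 left.
Cotton has room for 100 but only 20 remain, so it gets 20.

20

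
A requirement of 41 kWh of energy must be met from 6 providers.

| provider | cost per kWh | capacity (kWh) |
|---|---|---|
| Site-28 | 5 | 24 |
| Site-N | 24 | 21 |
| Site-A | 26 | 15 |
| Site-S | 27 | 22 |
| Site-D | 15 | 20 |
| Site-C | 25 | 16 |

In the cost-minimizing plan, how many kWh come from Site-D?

17

Cheapest first:
Site-28 at 5: take all 24 kWh ; 17 still needed.
Site-D (15): take the remaining 17 ; done.
Site-N, Site-C, Site-A, Site-S: unused.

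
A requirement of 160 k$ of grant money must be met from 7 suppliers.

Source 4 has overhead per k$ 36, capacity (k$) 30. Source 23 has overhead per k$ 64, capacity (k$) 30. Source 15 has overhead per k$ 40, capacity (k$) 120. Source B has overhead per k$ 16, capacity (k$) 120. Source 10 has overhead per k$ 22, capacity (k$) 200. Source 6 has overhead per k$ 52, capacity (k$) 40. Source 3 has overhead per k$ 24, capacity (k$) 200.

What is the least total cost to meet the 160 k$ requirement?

2800

Cheapest first:
Source B at 16: take all 120 k$ ; 40 still needed.
Source 10 (22): take the remaining 40 ; done.
Source 3, Source 4, Source 15, Source 6, Source 23: unused.
Cost = 120×16 + 40×22 = 2800.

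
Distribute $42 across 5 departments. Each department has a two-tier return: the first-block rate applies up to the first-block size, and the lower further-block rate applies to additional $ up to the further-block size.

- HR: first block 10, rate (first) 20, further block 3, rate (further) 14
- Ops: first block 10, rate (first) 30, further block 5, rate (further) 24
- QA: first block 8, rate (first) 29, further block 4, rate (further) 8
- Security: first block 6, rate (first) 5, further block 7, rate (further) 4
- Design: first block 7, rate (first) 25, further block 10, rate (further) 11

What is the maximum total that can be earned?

1055

Rank every tier by rate: Ops/T1 30 > QA/T1 29 > Design/T1 25 > Ops/T2 24 > HR/T1 20 > HR/T2 14 > Design/T2 11 > QA/T2 8 > Security/T1 5 > Security/T2 4.
Fill Ops T1 block (10 at 30) ; 32 left.
QA T1 at 29: fill all 8 ; 24 left.
Design T1 at 25: fill all 7 ; 17 left.
Fill Ops T2 block (5 at 24) ; 12 left.
HR T1 at 20: fill all 10 ; 2 left.
2 remain; put them into HR T2 at 14.
Total = 30×10 + 29×8 + 25×7 + 24×5 + 20×10 + 14×2 = 1055.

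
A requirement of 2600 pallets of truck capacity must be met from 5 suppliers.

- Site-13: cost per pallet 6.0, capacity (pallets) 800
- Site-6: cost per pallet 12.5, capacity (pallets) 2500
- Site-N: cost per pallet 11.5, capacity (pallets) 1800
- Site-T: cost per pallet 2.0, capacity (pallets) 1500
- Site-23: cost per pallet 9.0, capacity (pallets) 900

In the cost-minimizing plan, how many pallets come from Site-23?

300

Use suppliers in increasing cost order.
Site-T at 2.0: take all 1500 pallets → 1100 still needed.
Site-13 at 6.0: take all 800 pallets → 300 still needed.
Take 300 from Site-23 at 9.0 to finish.
Site-N, Site-6: unused.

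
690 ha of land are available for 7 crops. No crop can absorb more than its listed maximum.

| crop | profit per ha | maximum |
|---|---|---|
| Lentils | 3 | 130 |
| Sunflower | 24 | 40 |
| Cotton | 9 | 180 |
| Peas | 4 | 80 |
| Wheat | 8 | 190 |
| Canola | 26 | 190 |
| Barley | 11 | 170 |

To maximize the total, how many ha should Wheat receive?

110

Rank by profit per ha: Canola 26 > Sunflower 24 > Barley 11 > Cotton 9 > Wheat 8 > Peas 4 > Lentils 3.
Give Canola 190 to hit its cap of 190 — 500 left.
Sunflower: +40 to 40 (cap) — 460 left.
Barley takes 170 to reach its cap of 170 — 290 left.
Cotton takes 180 to reach its cap of 180 — 110 left.
Only 110 left; Wheat takes them to reach 110.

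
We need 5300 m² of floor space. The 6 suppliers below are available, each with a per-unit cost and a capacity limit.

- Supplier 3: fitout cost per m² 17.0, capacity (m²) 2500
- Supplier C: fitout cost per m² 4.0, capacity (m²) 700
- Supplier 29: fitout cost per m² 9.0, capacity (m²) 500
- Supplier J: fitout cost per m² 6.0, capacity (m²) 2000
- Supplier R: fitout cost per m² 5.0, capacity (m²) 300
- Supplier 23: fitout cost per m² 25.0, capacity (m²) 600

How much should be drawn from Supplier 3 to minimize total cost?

1800

Cheapest first:
Take 700 from Supplier C at 4.0 — need 4600 more.
Supplier R at 5.0: take all 300 m² — 4300 still needed.
Supplier J (6.0): use full 2000 — 2300 m² to go.
Take 500 from Supplier 29 at 9.0 — need 1800 more.
Supplier 3 (17.0): take the remaining 1800 — done.
Supplier 23: unused.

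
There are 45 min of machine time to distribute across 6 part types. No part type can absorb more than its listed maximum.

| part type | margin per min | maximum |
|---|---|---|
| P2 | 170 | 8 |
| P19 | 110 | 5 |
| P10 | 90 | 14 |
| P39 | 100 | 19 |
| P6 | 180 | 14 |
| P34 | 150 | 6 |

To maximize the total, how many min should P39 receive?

Highest margin per min first: P6 180 > P2 170 > P34 150 > P19 110 > P39 100 > P10 90.
P6: +14 to 14 (cap) ; 31 left.
Give P2 8 to hit its cap of 8 ; 23 left.
P34 takes 6 to reach its cap of 6 ; 17 left.
Give P19 5 to hit its cap of 5 ; 12 left.
P39: +12 (room for 19) → 12. Pool exhausted.

12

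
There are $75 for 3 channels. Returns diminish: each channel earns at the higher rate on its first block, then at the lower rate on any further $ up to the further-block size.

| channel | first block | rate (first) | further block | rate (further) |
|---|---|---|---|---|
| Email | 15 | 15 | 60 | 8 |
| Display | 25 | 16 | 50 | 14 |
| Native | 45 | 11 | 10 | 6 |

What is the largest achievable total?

Treat each block as its own option and order by rate: Display/first 16 > Email/first 15 > Display/second 14 > Native/first 11 > Email/second 8 > Native/second 6.
Display first at 16: fill all 25 → 50 left.
Email first at 15: fill all 15 → 35 left.
35 remain; put them into Display second at 14.
Total = 16×25 + 15×15 + 14×35 = 1115.

1115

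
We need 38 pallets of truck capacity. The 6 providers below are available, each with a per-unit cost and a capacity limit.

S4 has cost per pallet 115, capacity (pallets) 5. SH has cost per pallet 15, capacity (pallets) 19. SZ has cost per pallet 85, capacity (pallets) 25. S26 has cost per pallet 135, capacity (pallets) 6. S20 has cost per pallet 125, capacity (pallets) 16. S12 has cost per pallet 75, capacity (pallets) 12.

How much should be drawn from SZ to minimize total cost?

7

Fill from the cheapest provider first.
SH (15): use full 19 → 19 pallets to go.
Take 12 from S12 at 75 → need 7 more.
Take 7 from SZ at 85 to finish.
S4, S20, S26: unused.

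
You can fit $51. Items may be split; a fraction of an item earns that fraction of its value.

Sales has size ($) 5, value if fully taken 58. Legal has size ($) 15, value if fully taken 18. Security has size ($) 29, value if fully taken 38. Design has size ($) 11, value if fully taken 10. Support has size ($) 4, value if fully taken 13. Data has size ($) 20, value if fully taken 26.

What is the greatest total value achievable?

125.9

Rank by value-to-size ratio: Sales 58/5≈11.6, Support 13/4≈3.25, Security 38/29≈1.31, Data 26/20≈1.3, Legal 18/15≈1.2, Design 10/11≈0.909.
All 5 $ of Sales fit (value 58) — 46 remain.
Take all of Support (4 $, value 13) — 42 $ left.
Take all of Security (29 $, value 38) — 13 $ left.
13 $ left: a 13/20 share of Data gives 26×13/20 = 16.9.
Total value = 125.9.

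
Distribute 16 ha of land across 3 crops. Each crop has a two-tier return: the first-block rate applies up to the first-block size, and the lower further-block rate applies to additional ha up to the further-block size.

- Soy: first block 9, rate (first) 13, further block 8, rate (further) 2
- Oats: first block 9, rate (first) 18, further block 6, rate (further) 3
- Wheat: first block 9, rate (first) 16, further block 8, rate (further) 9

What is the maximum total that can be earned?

Rank every tier by rate: Oats/T1 18 > Wheat/T1 16 > Soy/T1 13 > Wheat/T2 9 > Oats/T2 3 > Soy/T2 2.
Oats/T1 (18): +9 ; 7 left.
7 remain; put them into Wheat T1 at 16.
Total = 18×9 + 16×7 = 274.

274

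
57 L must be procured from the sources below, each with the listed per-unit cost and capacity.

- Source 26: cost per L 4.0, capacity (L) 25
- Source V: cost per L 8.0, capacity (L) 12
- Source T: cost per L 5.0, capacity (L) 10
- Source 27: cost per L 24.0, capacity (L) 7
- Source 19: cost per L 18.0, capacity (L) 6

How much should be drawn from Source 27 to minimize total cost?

4

Use sources in increasing cost order.
Take 25 from Source 26 at 4.0 — need 32 more.
Source T (5.0): use full 10 — 22 L to go.
Source V (8.0): use full 12 — 10 L to go.
Take 6 from Source 19 at 18.0 — need 4 more.
Source 27 at 24.0: take 4 of its 7 — requirement met.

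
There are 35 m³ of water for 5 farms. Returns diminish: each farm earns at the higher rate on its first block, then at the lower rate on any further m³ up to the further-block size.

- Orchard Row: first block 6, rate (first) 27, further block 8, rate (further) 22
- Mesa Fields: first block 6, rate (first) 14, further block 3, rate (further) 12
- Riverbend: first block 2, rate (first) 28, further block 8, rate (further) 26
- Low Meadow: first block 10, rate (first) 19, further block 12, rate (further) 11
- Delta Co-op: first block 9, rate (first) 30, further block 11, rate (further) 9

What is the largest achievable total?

Order all 10 blocks by rate: Delta Co-op/T1 30 > Riverbend/T1 28 > Orchard Row/T1 27 > Riverbend/T2 26 > Orchard Row/T2 22 > Low Meadow/T1 19 > Mesa Fields/T1 14 > Mesa Fields/T2 12 > Low Meadow/T2 11 > Delta Co-op/T2 9.
Delta Co-op T1 at 30: fill all 9 — 26 left.
Riverbend/T1 (28): +2 — 24 left.
Fill Orchard Row T1 block (6 at 27) — 18 left.
Riverbend/T2 (26): +8 — 10 left.
Orchard Row/T2 (22): +8 — 2 left.
Low Meadow/T1: +2 of 10 at 19; pool empty.
Total = 30×9 + 28×2 + 27×6 + 26×8 + 22×8 + 19×2 = 910.

910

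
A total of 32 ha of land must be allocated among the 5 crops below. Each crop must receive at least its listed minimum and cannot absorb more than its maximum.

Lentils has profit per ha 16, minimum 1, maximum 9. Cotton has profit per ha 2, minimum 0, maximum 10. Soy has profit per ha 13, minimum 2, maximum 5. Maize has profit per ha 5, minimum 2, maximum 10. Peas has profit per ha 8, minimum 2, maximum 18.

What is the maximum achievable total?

Meeting every minimum uses 1+0+2+2+2 = 7 ha, leaving 25.
Rank by profit per ha: Lentils 16 > Soy 13 > Peas 8 > Maize 5 > Cotton 2.
Lentils takes 8 more to reach its cap of 9 — 17 left.
Soy: +3 to 5 (cap) — 14 left.
Peas: +14 (room for 16) → 16. Pool exhausted.
Total = 16×9 + 13×5 + 5×2 + 8×16 = 347.

347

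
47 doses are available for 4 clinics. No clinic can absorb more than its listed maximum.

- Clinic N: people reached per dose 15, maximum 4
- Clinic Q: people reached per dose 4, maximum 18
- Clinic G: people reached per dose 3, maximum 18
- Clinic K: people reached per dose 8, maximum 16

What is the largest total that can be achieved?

Rank by people reached per dose: Clinic N 15 > Clinic K 8 > Clinic Q 4 > Clinic G 3.
Clinic N takes 4 to reach its cap of 4 ; 43 left.
Clinic K takes 16 to reach its cap of 16 ; 27 left.
Clinic Q takes 18 to reach its cap of 18 ; 9 left.
Clinic G has room for 18 but only 9 remain, so it gets 9.
Total = 15×4 + 4×18 + 3×9 + 8×16 = 287.

287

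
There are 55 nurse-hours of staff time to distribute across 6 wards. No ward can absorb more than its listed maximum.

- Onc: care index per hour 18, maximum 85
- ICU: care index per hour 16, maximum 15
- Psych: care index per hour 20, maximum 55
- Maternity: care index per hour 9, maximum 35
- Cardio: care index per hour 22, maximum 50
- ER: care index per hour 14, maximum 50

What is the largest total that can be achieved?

1200

Highest care index per hour first: Cardio 22 > Psych 20 > Onc 18 > ICU 16 > ER 14 > Maternity 9.
Cardio takes 50 to reach its cap of 50 → 5 left.
Psych: +5 (room for 55) → 5. Pool exhausted.
Total = 20×5 + 22×50 = 1200.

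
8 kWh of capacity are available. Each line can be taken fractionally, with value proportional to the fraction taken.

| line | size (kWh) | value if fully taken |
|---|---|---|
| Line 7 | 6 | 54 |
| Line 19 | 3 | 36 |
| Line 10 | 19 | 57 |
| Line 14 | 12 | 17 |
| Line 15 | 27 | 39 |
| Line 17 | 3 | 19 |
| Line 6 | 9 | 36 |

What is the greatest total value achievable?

Rank by value-to-size ratio: Line 19 36/3≈12, Line 7 54/6≈9, Line 17 19/3≈6.33, Line 6 36/9≈4, Line 10 57/19≈3, Line 15 39/27≈1.44, Line 14 17/12≈1.42.
Line 19: take in full, 3 kWh for value 36 — 5 left.
Fill the last 5 kWh with part of Line 7: 5/6 of it earns 45.
Total value = 81.

81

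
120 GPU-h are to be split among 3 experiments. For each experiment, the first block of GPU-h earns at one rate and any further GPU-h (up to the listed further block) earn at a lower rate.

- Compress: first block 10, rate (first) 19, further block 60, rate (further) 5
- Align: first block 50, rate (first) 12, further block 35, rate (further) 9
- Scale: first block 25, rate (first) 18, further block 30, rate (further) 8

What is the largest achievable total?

Rank every tier by rate: Compress/tier1 19 > Scale/tier1 18 > Align/tier1 12 > Align/tier2 9 > Scale/tier2 8 > Compress/tier2 5.
Fill Compress tier1 block (10 at 19) — 110 left.
Scale/tier1 (18): +25 — 85 left.
Fill Align tier1 block (50 at 12) — 35 left.
Align tier2 at 9: fill all 35 — 0 left.
Total = 19×10 + 18×25 + 12×50 + 9×35 = 1555.

1555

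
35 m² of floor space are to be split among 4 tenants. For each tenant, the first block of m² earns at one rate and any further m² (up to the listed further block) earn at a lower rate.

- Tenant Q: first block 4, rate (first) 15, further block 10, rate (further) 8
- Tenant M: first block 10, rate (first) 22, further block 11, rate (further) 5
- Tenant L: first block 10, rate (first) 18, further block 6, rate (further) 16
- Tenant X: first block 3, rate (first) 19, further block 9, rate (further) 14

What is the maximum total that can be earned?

Order all 8 blocks by rate: Tenant M/first 22 > Tenant X/first 19 > Tenant L/first 18 > Tenant L/second 16 > Tenant Q/first 15 > Tenant X/second 14 > Tenant Q/second 8 > Tenant M/second 5.
Tenant M/first (22): +10 ; 25 left.
Tenant X first at 19: fill all 3 ; 22 left.
Tenant L first at 18: fill all 10 ; 12 left.
Tenant L/second (16): +6 ; 6 left.
Fill Tenant Q first block (4 at 15) ; 2 left.
Tenant X/second: +2 of 9 at 14; pool empty.
Total = 22×10 + 19×3 + 18×10 + 16×6 + 15×4 + 14×2 = 641.

641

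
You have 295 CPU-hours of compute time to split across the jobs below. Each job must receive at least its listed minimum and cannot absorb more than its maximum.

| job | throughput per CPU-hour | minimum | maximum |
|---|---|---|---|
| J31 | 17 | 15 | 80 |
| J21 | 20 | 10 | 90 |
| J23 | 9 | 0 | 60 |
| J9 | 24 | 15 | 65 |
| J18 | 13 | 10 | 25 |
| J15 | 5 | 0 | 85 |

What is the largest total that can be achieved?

Meeting every minimum uses 15+10+0+15+10+0 = 50 CPU-hours, leaving 245.
Order the jobs by throughput per CPU-hour: J9 24 > J21 20 > J31 17 > J18 13 > J23 9 > J15 5.
Give J9 50 more to hit its cap of 65 ; 195 left.
Give J21 80 more to hit its cap of 90 ; 115 left.
Give J31 65 more to hit its cap of 80 ; 50 left.
J18 takes 15 more to reach its cap of 25 ; 35 left.
J23 has room for 60 more but only 35 remain, so it gets 35.
Total = 17×80 + 20×90 + 9×35 + 24×65 + 13×25 = 5360.

5360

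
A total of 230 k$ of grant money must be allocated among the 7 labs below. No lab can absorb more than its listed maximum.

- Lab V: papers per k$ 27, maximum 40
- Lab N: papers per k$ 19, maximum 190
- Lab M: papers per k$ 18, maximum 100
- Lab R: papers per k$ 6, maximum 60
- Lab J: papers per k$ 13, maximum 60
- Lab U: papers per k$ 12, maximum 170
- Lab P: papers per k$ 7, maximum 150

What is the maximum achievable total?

4690

Rank by papers per k$: Lab V 27 > Lab N 19 > Lab M 18 > Lab J 13 > Lab U 12 > Lab P 7 > Lab R 6.
Give Lab V 40 to hit its cap of 40 ; 190 left.
Give Lab N 190 to hit its cap of 190 ; 0 left.
Total = 27×40 + 19×190 = 4690.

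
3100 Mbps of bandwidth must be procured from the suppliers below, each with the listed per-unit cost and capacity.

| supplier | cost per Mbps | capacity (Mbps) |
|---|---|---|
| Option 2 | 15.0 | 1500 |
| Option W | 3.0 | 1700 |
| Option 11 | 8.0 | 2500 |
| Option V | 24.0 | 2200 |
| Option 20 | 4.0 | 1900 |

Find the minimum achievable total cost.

10700

Cheapest first:
Option W (3.0): use full 1700 → 1400 Mbps to go.
Option 20 at 4.0: take 1400 of its 1900 → requirement met.
Option 11, Option 2, Option V: unused.
Cost = 1700×3.0 + 1400×4.0 = 10700.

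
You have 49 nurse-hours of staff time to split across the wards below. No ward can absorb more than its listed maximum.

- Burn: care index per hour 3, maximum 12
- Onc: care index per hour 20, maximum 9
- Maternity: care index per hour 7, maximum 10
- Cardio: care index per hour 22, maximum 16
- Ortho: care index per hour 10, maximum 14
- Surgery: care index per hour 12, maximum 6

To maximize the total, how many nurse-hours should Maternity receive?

Highest care index per hour first: Cardio 22 > Onc 20 > Surgery 12 > Ortho 10 > Maternity 7 > Burn 3.
Give Cardio 16 to hit its cap of 16 ; 33 left.
Give Onc 9 to hit its cap of 9 ; 24 left.
Give Surgery 6 to hit its cap of 6 ; 18 left.
Ortho: +14 to 14 (cap) ; 4 left.
Maternity has room for 10 but only 4 remain, so it gets 4.

4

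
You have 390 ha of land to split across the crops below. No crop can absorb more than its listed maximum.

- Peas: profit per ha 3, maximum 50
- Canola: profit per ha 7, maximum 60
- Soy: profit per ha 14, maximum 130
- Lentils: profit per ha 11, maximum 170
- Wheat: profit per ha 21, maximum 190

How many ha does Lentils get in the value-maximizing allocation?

Highest profit per ha first: Wheat 21 > Soy 14 > Lentils 11 > Canola 7 > Peas 3.
Wheat takes 190 to reach its cap of 190 → 200 left.
Give Soy 130 to hit its cap of 130 → 70 left.
Lentils has room for 170 but only 70 remain, so it gets 70.

70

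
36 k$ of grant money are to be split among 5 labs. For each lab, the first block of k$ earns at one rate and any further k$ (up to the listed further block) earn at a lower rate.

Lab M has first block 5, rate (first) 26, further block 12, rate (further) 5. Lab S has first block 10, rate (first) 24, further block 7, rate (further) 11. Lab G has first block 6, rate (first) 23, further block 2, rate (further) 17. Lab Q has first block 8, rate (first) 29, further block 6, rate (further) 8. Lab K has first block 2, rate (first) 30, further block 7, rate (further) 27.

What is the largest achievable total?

943

Order all 10 blocks by rate: Lab K/tier1 30 > Lab Q/tier1 29 > Lab K/tier2 27 > Lab M/tier1 26 > Lab S/tier1 24 > Lab G/tier1 23 > Lab G/tier2 17 > Lab S/tier2 11 > Lab Q/tier2 8 > Lab M/tier2 5.
Lab K tier1 at 30: fill all 2 ; 34 left.
Fill Lab Q tier1 block (8 at 29) ; 26 left.
Lab K tier2 at 27: fill all 7 ; 19 left.
Lab M/tier1 (26): +5 ; 14 left.
Lab S/tier1 (24): +10 ; 4 left.
Lab G tier1 at 23: only 4 left, fill 4.
Total = 30×2 + 29×8 + 27×7 + 26×5 + 24×10 + 23×4 = 943.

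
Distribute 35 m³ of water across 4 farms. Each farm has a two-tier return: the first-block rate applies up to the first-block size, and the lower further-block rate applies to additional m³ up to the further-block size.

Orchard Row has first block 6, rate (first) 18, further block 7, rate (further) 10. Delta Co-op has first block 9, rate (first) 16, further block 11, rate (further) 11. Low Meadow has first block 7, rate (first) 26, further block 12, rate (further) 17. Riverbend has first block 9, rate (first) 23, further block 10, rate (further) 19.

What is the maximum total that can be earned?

Treat each block as its own option and order by rate: Low Meadow/tier1 26 > Riverbend/tier1 23 > Riverbend/tier2 19 > Orchard Row/tier1 18 > Low Meadow/tier2 17 > Delta Co-op/tier1 16 > Delta Co-op/tier2 11 > Orchard Row/tier2 10.
Low Meadow tier1 at 26: fill all 7 → 28 left.
Fill Riverbend tier1 block (9 at 23) → 19 left.
Fill Riverbend tier2 block (10 at 19) → 9 left.
Orchard Row tier1 at 18: fill all 6 → 3 left.
3 remain; put them into Low Meadow tier2 at 17.
Total = 26×7 + 23×9 + 19×10 + 18×6 + 17×3 = 738.

738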